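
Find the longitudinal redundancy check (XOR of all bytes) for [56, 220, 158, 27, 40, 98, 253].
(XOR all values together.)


XOR chain: 56 ^ 220 ^ 158 ^ 27 ^ 40 ^ 98 ^ 253 = 214

214


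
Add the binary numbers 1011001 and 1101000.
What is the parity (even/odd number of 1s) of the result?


1011001 = 89
1101000 = 104
Sum = 193 = 11000001
1s count = 3

odd parity (3 ones in 11000001)


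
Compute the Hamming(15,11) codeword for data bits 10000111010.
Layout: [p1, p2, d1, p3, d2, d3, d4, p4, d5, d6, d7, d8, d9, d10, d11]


Parity bits: p1=0, p2=0, p3=0, p4=0

001000000111010


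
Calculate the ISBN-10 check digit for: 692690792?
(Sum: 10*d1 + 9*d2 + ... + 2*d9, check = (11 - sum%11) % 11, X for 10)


Weighted sum: 312
312 mod 11 = 4

Check digit: 7


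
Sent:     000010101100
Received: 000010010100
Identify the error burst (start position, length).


XOR: 000000111000

Burst at position 6, length 3


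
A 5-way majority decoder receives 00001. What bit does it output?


Ones: 1 out of 5
Threshold: 3

0 (1/5 voted 1)


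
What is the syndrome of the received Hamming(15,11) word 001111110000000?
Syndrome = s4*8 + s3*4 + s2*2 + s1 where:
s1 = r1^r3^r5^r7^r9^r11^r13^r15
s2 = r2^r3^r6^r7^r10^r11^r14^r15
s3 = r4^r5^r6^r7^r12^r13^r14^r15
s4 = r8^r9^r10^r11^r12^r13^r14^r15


s1=1, s2=1, s3=0, s4=1

Syndrome = 11 (error at position 11)


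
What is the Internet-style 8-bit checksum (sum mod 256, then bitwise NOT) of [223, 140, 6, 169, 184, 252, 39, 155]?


Sum = 1168 mod 256 = 144
Complement = 111

111


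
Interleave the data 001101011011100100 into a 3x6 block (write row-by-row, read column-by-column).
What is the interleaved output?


Matrix:
  001101
  011011
  100100
Read columns: 001010110101010110

001010110101010110


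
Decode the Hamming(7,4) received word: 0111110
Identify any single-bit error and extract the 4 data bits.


Syndrome = 6: error at position 6

Data: 1100 (corrected bit 6)


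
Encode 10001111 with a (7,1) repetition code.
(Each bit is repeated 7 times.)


Each bit -> 7 copies

11111110000000000000000000001111111111111111111111111111


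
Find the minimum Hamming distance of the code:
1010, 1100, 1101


Comparing all pairs, minimum distance: 1
Can detect 0 errors, correct 0 errors

1


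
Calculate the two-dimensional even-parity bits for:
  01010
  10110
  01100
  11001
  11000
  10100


Row parities: 010100
Column parities: 00101

Row P: 010100, Col P: 00101, Corner: 0


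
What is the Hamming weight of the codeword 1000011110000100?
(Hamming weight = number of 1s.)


Counting 1s in 1000011110000100

6


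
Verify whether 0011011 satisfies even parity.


Number of 1s: 4

Yes, parity is correct (4 ones)


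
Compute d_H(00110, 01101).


XOR: 01011
Count of 1s: 3

3


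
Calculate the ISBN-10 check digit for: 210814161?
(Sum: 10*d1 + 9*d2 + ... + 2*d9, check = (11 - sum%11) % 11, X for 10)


Weighted sum: 135
135 mod 11 = 3

Check digit: 8


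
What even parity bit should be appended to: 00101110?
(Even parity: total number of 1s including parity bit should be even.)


Number of 1s in data: 4
Parity bit: 0

0


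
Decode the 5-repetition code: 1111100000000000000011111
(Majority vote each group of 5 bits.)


Groups: 11111, 00000, 00000, 00000, 11111
Majority votes: 10001

10001


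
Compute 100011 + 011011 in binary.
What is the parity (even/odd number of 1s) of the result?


100011 = 35
011011 = 27
Sum = 62 = 111110
1s count = 5

odd parity (5 ones in 111110)


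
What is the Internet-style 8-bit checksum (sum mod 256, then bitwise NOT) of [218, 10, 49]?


Sum = 277 mod 256 = 21
Complement = 234

234


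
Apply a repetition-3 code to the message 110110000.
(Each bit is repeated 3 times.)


Each bit -> 3 copies

111111000111111000000000000


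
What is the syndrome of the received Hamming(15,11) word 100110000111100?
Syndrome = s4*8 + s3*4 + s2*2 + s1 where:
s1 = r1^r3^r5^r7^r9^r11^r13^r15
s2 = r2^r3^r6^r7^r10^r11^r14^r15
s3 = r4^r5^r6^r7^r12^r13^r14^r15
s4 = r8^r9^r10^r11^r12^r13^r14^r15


s1=0, s2=0, s3=0, s4=0

Syndrome = 0 (no error)


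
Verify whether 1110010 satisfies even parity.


Number of 1s: 4

Yes, parity is correct (4 ones)


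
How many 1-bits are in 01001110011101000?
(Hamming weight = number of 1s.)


Counting 1s in 01001110011101000

8


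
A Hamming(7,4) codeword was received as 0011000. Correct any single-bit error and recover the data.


Syndrome = 7: error at position 7

Data: 1001 (corrected bit 7)


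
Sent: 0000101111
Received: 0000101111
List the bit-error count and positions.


XOR: 0000000000

0 errors (received matches sent)


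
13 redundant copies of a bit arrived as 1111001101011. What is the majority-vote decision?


Ones: 9 out of 13
Threshold: 7

1 (9/13 voted 1)


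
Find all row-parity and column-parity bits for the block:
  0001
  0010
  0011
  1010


Row parities: 1100
Column parities: 1010

Row P: 1100, Col P: 1010, Corner: 0


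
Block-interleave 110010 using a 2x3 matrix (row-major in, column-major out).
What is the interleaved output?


Matrix:
  110
  010
Read columns: 101100

101100


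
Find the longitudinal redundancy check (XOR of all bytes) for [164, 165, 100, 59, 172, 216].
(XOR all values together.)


XOR chain: 164 ^ 165 ^ 100 ^ 59 ^ 172 ^ 216 = 42

42


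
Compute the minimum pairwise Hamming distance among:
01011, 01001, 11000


Comparing all pairs, minimum distance: 1
Can detect 0 errors, correct 0 errors

1


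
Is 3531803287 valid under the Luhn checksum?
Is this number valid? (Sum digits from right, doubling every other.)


Luhn sum = 47
47 mod 10 = 7

Invalid (Luhn sum mod 10 = 7)


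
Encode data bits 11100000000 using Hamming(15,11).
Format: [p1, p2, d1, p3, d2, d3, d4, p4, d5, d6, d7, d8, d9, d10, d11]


Parity bits: p1=0, p2=0, p3=0, p4=0

001011000000000


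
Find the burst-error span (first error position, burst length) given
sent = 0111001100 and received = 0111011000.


XOR: 0000010100

Burst at position 5, length 3


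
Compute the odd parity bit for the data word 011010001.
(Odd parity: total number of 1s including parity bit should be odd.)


Number of 1s in data: 4
Parity bit: 1

1


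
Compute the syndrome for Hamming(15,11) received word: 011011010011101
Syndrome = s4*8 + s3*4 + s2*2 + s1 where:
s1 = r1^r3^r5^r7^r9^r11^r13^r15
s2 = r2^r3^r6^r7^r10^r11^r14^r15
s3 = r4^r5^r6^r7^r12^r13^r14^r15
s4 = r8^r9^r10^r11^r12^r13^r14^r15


s1=1, s2=1, s3=1, s4=1

Syndrome = 15 (error at position 15)


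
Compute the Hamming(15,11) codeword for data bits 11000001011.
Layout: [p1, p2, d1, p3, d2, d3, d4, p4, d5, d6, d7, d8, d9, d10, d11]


Parity bits: p1=1, p2=1, p3=0, p4=1

111010010001011


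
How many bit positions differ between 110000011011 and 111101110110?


XOR: 001101101101
Count of 1s: 7

7


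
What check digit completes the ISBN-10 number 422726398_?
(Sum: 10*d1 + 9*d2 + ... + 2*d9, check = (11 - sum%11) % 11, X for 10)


Weighted sum: 220
220 mod 11 = 0

Check digit: 0


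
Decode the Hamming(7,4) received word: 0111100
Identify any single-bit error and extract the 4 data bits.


Syndrome = 0: no error detected

Data: 1100 (no errors)


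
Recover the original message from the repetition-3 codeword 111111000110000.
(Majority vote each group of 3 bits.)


Groups: 111, 111, 000, 110, 000
Majority votes: 11010

11010


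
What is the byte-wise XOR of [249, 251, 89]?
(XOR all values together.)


XOR chain: 249 ^ 251 ^ 89 = 91

91


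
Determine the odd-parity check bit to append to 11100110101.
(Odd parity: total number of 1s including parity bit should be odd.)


Number of 1s in data: 7
Parity bit: 0

0


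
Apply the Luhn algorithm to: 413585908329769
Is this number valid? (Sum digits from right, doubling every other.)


Luhn sum = 72
72 mod 10 = 2

Invalid (Luhn sum mod 10 = 2)


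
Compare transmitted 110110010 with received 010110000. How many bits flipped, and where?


XOR: 100000010

2 error(s) at position(s): 0, 7


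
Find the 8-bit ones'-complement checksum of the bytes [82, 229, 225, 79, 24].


Sum = 639 mod 256 = 127
Complement = 128

128


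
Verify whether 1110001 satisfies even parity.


Number of 1s: 4

Yes, parity is correct (4 ones)


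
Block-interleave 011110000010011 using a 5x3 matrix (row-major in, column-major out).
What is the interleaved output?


Matrix:
  011
  110
  000
  010
  011
Read columns: 010001101110001

010001101110001


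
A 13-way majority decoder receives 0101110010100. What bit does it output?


Ones: 6 out of 13
Threshold: 7

0 (6/13 voted 1)


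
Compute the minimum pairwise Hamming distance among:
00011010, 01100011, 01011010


Comparing all pairs, minimum distance: 1
Can detect 0 errors, correct 0 errors

1


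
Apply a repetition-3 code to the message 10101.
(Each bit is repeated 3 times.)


Each bit -> 3 copies

111000111000111


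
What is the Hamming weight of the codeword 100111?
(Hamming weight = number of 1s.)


Counting 1s in 100111

4


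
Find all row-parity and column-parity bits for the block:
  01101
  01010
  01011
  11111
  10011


Row parities: 10111
Column parities: 00000

Row P: 10111, Col P: 00000, Corner: 0


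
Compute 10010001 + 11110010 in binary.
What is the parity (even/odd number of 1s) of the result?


10010001 = 145
11110010 = 242
Sum = 387 = 110000011
1s count = 4

even parity (4 ones in 110000011)


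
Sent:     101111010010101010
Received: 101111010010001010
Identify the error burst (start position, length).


XOR: 000000000000100000

Burst at position 12, length 1


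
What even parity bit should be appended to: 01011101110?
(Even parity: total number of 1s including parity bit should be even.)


Number of 1s in data: 7
Parity bit: 1

1


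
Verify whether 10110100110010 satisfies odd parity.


Number of 1s: 7

Yes, parity is correct (7 ones)


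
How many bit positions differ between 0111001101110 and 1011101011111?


XOR: 1100100110001
Count of 1s: 6

6


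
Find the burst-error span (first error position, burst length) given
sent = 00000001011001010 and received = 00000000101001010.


XOR: 00000001110000000

Burst at position 7, length 3


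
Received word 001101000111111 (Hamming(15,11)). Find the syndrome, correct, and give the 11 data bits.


Syndrome = 0: no error detected

Data: 10100111111 (no errors)


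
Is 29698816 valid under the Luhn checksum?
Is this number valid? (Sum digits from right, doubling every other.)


Luhn sum = 48
48 mod 10 = 8

Invalid (Luhn sum mod 10 = 8)


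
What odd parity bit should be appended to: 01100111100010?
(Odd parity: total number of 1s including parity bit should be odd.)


Number of 1s in data: 7
Parity bit: 0

0


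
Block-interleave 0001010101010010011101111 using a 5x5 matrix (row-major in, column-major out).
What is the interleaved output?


Matrix:
  00010
  10101
  01001
  00111
  01111
Read columns: 0100000101010111001101111

0100000101010111001101111


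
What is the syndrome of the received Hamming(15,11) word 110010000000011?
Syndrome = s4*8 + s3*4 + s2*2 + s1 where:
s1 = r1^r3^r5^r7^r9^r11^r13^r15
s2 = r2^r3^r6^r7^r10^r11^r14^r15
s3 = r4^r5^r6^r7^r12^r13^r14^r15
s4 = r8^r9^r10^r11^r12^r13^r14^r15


s1=1, s2=1, s3=1, s4=0

Syndrome = 7 (error at position 7)


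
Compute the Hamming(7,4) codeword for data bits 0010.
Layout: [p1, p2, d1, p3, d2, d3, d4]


Parity bits: p1=0, p2=1, p3=1

0101010


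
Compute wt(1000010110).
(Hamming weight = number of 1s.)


Counting 1s in 1000010110

4


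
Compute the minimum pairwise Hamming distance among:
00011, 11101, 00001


Comparing all pairs, minimum distance: 1
Can detect 0 errors, correct 0 errors

1


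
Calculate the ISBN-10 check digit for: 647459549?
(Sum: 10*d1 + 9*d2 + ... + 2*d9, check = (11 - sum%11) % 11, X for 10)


Weighted sum: 305
305 mod 11 = 8

Check digit: 3


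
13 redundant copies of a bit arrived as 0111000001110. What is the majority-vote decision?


Ones: 6 out of 13
Threshold: 7

0 (6/13 voted 1)


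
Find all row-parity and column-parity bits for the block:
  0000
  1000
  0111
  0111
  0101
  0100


Row parities: 011101
Column parities: 1001

Row P: 011101, Col P: 1001, Corner: 0


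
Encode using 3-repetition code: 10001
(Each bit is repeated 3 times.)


Each bit -> 3 copies

111000000000111


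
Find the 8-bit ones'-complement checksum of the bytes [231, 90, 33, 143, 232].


Sum = 729 mod 256 = 217
Complement = 38

38


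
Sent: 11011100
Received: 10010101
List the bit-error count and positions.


XOR: 01001001

3 error(s) at position(s): 1, 4, 7


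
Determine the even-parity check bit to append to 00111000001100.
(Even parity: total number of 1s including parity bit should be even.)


Number of 1s in data: 5
Parity bit: 1

1


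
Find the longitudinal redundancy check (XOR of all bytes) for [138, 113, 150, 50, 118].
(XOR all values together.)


XOR chain: 138 ^ 113 ^ 150 ^ 50 ^ 118 = 41

41


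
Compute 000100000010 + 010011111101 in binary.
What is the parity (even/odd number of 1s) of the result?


000100000010 = 258
010011111101 = 1277
Sum = 1535 = 10111111111
1s count = 10

even parity (10 ones in 10111111111)


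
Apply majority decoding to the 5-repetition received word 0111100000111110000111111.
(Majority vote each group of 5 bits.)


Groups: 01111, 00000, 11111, 00001, 11111
Majority votes: 10101

10101


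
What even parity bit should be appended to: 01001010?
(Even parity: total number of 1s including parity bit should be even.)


Number of 1s in data: 3
Parity bit: 1

1


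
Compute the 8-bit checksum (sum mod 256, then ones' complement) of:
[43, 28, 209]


Sum = 280 mod 256 = 24
Complement = 231

231


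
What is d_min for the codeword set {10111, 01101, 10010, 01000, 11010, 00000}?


Comparing all pairs, minimum distance: 1
Can detect 0 errors, correct 0 errors

1


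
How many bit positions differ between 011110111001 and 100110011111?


XOR: 111000100110
Count of 1s: 6

6


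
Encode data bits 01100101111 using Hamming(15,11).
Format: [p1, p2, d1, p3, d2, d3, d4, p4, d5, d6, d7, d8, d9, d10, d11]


Parity bits: p1=1, p2=0, p3=0, p4=1

100011010101111


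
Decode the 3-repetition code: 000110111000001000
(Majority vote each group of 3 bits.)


Groups: 000, 110, 111, 000, 001, 000
Majority votes: 011000

011000


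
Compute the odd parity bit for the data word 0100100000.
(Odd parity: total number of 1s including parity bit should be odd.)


Number of 1s in data: 2
Parity bit: 1

1


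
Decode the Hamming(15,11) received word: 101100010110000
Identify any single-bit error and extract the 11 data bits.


Syndrome = 15: error at position 15

Data: 10000110001 (corrected bit 15)


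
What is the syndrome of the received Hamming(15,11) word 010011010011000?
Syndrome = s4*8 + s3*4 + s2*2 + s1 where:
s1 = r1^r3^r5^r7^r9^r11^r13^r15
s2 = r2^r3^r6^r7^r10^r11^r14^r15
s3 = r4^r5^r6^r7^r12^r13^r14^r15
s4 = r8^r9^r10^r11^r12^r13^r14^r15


s1=0, s2=1, s3=1, s4=1

Syndrome = 14 (error at position 14)


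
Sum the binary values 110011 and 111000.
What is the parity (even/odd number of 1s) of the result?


110011 = 51
111000 = 56
Sum = 107 = 1101011
1s count = 5

odd parity (5 ones in 1101011)


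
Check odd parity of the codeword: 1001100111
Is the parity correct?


Number of 1s: 6

No, parity error (6 ones)


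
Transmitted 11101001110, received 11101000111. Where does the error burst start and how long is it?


XOR: 00000001001

Burst at position 7, length 4


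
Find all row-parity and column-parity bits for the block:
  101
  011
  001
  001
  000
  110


Row parities: 001100
Column parities: 000

Row P: 001100, Col P: 000, Corner: 0


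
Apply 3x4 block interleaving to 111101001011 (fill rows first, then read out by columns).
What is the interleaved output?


Matrix:
  1111
  0100
  1011
Read columns: 101110101101

101110101101


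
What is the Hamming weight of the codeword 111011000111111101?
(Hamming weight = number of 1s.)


Counting 1s in 111011000111111101

13


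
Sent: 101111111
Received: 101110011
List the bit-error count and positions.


XOR: 000001100

2 error(s) at position(s): 5, 6


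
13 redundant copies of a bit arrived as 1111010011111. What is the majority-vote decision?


Ones: 10 out of 13
Threshold: 7

1 (10/13 voted 1)


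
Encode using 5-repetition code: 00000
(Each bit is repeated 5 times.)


Each bit -> 5 copies

0000000000000000000000000


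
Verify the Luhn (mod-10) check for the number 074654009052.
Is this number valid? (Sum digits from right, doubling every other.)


Luhn sum = 38
38 mod 10 = 8

Invalid (Luhn sum mod 10 = 8)


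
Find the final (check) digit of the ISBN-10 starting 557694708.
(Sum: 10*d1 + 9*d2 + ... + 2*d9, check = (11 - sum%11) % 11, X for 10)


Weighted sum: 311
311 mod 11 = 3

Check digit: 8


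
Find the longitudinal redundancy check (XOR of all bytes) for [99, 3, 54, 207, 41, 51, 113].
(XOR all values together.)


XOR chain: 99 ^ 3 ^ 54 ^ 207 ^ 41 ^ 51 ^ 113 = 242

242


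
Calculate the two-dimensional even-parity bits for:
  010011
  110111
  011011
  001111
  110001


Row parities: 11001
Column parities: 000001

Row P: 11001, Col P: 000001, Corner: 1


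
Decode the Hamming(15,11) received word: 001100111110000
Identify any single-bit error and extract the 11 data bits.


Syndrome = 0: no error detected

Data: 10011110000 (no errors)


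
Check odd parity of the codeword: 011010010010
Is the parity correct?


Number of 1s: 5

Yes, parity is correct (5 ones)


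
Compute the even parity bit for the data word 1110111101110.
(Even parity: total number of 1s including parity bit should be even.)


Number of 1s in data: 10
Parity bit: 0

0


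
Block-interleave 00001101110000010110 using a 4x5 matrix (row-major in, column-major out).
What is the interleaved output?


Matrix:
  00001
  10111
  00000
  10110
Read columns: 01010000010101011100

01010000010101011100


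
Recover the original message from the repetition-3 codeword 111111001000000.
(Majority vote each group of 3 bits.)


Groups: 111, 111, 001, 000, 000
Majority votes: 11000

11000


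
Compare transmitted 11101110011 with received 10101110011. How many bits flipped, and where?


XOR: 01000000000

1 error(s) at position(s): 1


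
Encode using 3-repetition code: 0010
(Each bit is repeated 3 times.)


Each bit -> 3 copies

000000111000


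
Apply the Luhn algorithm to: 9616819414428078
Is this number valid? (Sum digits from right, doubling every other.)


Luhn sum = 80
80 mod 10 = 0

Valid (Luhn sum mod 10 = 0)


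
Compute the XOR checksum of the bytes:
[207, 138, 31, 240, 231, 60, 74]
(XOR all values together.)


XOR chain: 207 ^ 138 ^ 31 ^ 240 ^ 231 ^ 60 ^ 74 = 59

59


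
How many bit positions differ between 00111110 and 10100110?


XOR: 10011000
Count of 1s: 3

3


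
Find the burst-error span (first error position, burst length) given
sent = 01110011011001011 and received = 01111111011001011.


XOR: 00001100000000000

Burst at position 4, length 2


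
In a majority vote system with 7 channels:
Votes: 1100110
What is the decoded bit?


Ones: 4 out of 7
Threshold: 4

1 (4/7 voted 1)


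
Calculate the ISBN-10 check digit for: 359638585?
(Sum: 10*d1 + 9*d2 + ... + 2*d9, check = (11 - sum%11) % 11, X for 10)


Weighted sum: 301
301 mod 11 = 4

Check digit: 7


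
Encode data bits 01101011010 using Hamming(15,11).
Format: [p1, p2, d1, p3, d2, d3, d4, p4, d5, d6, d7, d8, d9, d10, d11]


Parity bits: p1=1, p2=1, p3=0, p4=0

110011001011010


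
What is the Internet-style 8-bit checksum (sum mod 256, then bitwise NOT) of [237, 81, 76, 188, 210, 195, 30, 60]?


Sum = 1077 mod 256 = 53
Complement = 202

202


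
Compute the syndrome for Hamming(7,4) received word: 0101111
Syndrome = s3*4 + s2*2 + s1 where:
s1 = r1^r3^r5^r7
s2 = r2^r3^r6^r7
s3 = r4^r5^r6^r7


s1=0, s2=1, s3=0

Syndrome = 2 (error at position 2)


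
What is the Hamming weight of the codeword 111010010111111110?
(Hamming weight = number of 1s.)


Counting 1s in 111010010111111110

13


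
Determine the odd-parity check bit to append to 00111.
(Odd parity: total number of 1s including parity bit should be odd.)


Number of 1s in data: 3
Parity bit: 0

0


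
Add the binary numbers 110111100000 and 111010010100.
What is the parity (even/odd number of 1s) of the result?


110111100000 = 3552
111010010100 = 3732
Sum = 7284 = 1110001110100
1s count = 7

odd parity (7 ones in 1110001110100)


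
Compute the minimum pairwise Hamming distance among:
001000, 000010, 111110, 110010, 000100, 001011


Comparing all pairs, minimum distance: 2
Can detect 1 errors, correct 0 errors

2


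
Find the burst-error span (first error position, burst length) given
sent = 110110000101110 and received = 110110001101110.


XOR: 000000001000000

Burst at position 8, length 1


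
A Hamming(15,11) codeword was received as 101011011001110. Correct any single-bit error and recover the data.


Syndrome = 15: error at position 15

Data: 11101001111 (corrected bit 15)


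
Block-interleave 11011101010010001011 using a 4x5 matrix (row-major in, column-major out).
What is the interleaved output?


Matrix:
  11011
  10101
  00100
  01011
Read columns: 11001001011010011101

11001001011010011101


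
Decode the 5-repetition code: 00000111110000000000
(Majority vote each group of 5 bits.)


Groups: 00000, 11111, 00000, 00000
Majority votes: 0100

0100


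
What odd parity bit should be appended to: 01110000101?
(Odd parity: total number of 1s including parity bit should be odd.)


Number of 1s in data: 5
Parity bit: 0

0


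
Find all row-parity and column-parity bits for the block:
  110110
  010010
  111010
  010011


Row parities: 0001
Column parities: 001101

Row P: 0001, Col P: 001101, Corner: 1


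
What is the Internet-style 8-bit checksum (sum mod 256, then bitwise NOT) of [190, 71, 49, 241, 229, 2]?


Sum = 782 mod 256 = 14
Complement = 241

241


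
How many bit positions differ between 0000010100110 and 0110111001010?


XOR: 0110101101100
Count of 1s: 7

7


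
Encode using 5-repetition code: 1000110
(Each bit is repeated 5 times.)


Each bit -> 5 copies

11111000000000000000111111111100000


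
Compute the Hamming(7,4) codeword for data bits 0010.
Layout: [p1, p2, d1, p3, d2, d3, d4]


Parity bits: p1=0, p2=1, p3=1

0101010


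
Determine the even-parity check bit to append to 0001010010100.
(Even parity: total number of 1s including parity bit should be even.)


Number of 1s in data: 4
Parity bit: 0

0


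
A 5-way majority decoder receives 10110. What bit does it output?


Ones: 3 out of 5
Threshold: 3

1 (3/5 voted 1)


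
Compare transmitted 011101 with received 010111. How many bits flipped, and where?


XOR: 001010

2 error(s) at position(s): 2, 4


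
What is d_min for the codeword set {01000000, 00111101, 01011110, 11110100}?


Comparing all pairs, minimum distance: 4
Can detect 3 errors, correct 1 errors

4


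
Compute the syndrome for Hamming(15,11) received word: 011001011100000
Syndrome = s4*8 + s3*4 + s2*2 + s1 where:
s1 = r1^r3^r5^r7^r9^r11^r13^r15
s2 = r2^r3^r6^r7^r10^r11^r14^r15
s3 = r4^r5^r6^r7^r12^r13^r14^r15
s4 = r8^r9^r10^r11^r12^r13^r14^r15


s1=0, s2=0, s3=1, s4=1

Syndrome = 12 (error at position 12)


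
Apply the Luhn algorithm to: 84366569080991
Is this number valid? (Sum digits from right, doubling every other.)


Luhn sum = 70
70 mod 10 = 0

Valid (Luhn sum mod 10 = 0)


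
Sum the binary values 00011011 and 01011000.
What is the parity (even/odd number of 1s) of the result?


00011011 = 27
01011000 = 88
Sum = 115 = 1110011
1s count = 5

odd parity (5 ones in 1110011)


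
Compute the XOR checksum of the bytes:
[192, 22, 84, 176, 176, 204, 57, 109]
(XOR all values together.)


XOR chain: 192 ^ 22 ^ 84 ^ 176 ^ 176 ^ 204 ^ 57 ^ 109 = 26

26


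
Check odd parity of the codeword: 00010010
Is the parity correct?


Number of 1s: 2

No, parity error (2 ones)


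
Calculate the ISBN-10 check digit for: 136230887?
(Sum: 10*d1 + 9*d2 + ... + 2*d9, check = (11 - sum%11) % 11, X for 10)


Weighted sum: 187
187 mod 11 = 0

Check digit: 0


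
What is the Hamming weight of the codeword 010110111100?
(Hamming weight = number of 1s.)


Counting 1s in 010110111100

7


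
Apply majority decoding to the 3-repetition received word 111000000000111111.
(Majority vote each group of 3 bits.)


Groups: 111, 000, 000, 000, 111, 111
Majority votes: 100011

100011


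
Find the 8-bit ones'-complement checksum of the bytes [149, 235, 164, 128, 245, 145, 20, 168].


Sum = 1254 mod 256 = 230
Complement = 25

25


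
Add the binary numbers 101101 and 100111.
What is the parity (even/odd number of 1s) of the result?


101101 = 45
100111 = 39
Sum = 84 = 1010100
1s count = 3

odd parity (3 ones in 1010100)


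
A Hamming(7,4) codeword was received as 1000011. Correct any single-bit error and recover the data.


Syndrome = 0: no error detected

Data: 0011 (no errors)


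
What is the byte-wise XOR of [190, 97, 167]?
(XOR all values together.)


XOR chain: 190 ^ 97 ^ 167 = 120

120


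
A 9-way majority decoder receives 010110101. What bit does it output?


Ones: 5 out of 9
Threshold: 5

1 (5/9 voted 1)


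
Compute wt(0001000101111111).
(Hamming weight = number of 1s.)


Counting 1s in 0001000101111111

9


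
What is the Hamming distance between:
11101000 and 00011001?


XOR: 11110001
Count of 1s: 5

5


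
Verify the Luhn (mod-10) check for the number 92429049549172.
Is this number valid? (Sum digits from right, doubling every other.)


Luhn sum = 69
69 mod 10 = 9

Invalid (Luhn sum mod 10 = 9)


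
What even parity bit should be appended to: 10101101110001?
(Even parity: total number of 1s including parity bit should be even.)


Number of 1s in data: 8
Parity bit: 0

0


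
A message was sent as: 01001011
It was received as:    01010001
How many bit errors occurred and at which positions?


XOR: 00011010

3 error(s) at position(s): 3, 4, 6


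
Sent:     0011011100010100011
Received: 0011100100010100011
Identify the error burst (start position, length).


XOR: 0000111000000000000

Burst at position 4, length 3


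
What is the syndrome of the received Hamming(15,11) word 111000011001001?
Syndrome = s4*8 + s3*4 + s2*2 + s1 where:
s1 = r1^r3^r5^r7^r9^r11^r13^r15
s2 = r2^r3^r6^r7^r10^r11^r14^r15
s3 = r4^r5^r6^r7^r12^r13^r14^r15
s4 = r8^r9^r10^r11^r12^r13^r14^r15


s1=0, s2=1, s3=0, s4=0

Syndrome = 2 (error at position 2)


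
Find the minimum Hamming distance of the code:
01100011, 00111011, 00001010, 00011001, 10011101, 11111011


Comparing all pairs, minimum distance: 2
Can detect 1 errors, correct 0 errors

2


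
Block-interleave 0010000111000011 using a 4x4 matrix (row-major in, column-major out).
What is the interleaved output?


Matrix:
  0010
  0001
  1100
  0011
Read columns: 0010001010010101

0010001010010101


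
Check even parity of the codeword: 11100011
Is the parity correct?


Number of 1s: 5

No, parity error (5 ones)


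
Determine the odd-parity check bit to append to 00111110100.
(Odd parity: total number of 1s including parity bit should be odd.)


Number of 1s in data: 6
Parity bit: 1

1


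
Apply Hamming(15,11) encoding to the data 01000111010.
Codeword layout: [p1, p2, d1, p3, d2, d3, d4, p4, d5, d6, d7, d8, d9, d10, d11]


Parity bits: p1=0, p2=1, p3=1, p4=0

010110000111010


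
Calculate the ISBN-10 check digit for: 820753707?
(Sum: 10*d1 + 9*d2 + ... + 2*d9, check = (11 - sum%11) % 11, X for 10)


Weighted sum: 234
234 mod 11 = 3

Check digit: 8


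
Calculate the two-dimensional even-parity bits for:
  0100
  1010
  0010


Row parities: 101
Column parities: 1100

Row P: 101, Col P: 1100, Corner: 0


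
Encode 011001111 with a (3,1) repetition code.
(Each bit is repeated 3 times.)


Each bit -> 3 copies

000111111000000111111111111


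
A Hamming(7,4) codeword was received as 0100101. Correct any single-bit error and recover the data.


Syndrome = 0: no error detected

Data: 0101 (no errors)


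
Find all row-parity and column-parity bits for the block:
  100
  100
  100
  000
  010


Row parities: 11101
Column parities: 110

Row P: 11101, Col P: 110, Corner: 0


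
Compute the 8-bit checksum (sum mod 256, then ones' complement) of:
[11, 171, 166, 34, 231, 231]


Sum = 844 mod 256 = 76
Complement = 179

179


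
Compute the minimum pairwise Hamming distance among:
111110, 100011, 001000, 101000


Comparing all pairs, minimum distance: 1
Can detect 0 errors, correct 0 errors

1


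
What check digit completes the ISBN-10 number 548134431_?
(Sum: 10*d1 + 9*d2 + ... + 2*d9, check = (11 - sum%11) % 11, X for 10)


Weighted sum: 222
222 mod 11 = 2

Check digit: 9


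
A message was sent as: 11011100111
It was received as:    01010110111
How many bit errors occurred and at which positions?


XOR: 10001010000

3 error(s) at position(s): 0, 4, 6


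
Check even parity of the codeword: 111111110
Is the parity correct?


Number of 1s: 8

Yes, parity is correct (8 ones)


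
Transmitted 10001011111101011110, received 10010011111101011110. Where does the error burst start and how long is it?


XOR: 00011000000000000000

Burst at position 3, length 2


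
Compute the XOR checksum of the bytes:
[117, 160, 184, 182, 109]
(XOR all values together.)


XOR chain: 117 ^ 160 ^ 184 ^ 182 ^ 109 = 182

182


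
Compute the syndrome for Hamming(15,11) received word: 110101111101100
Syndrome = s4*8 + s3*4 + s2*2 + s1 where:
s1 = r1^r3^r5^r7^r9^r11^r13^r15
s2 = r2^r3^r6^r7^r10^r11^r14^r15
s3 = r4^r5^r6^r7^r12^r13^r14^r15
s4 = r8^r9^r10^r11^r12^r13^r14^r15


s1=0, s2=0, s3=1, s4=1

Syndrome = 12 (error at position 12)


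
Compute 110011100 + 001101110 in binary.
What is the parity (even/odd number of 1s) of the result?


110011100 = 412
001101110 = 110
Sum = 522 = 1000001010
1s count = 3

odd parity (3 ones in 1000001010)


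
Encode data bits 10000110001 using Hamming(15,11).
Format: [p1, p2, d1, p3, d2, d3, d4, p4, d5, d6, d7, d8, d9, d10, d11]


Parity bits: p1=1, p2=0, p3=1, p4=1

101100010110001


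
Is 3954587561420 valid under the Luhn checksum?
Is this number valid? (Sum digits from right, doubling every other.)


Luhn sum = 61
61 mod 10 = 1

Invalid (Luhn sum mod 10 = 1)


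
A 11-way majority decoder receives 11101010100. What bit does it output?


Ones: 6 out of 11
Threshold: 6

1 (6/11 voted 1)


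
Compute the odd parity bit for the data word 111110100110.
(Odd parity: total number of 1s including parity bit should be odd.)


Number of 1s in data: 8
Parity bit: 1

1


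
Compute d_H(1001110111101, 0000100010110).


XOR: 1001010101011
Count of 1s: 7

7


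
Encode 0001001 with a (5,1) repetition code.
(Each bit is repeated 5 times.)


Each bit -> 5 copies

00000000000000011111000000000011111


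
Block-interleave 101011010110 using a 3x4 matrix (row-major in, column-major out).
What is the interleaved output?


Matrix:
  1010
  1101
  0110
Read columns: 110011101010

110011101010


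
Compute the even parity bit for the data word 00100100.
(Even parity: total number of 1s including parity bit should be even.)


Number of 1s in data: 2
Parity bit: 0

0


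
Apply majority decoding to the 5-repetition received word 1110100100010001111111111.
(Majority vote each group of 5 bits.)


Groups: 11101, 00100, 01000, 11111, 11111
Majority votes: 10011

10011


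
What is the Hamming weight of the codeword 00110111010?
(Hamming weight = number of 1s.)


Counting 1s in 00110111010

6


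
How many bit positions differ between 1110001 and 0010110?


XOR: 1100111
Count of 1s: 5

5


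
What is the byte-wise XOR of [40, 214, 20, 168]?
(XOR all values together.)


XOR chain: 40 ^ 214 ^ 20 ^ 168 = 66

66


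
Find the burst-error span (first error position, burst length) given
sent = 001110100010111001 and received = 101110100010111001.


XOR: 100000000000000000

Burst at position 0, length 1


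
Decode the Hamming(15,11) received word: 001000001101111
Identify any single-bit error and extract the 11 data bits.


Syndrome = 0: no error detected

Data: 10001101111 (no errors)


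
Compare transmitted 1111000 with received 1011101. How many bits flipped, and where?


XOR: 0100101

3 error(s) at position(s): 1, 4, 6


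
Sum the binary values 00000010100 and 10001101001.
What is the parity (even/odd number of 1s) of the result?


00000010100 = 20
10001101001 = 1129
Sum = 1149 = 10001111101
1s count = 7

odd parity (7 ones in 10001111101)


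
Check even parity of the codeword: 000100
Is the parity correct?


Number of 1s: 1

No, parity error (1 ones)


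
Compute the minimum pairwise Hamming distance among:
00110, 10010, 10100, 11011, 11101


Comparing all pairs, minimum distance: 2
Can detect 1 errors, correct 0 errors

2


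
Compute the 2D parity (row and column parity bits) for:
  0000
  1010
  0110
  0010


Row parities: 0001
Column parities: 1110

Row P: 0001, Col P: 1110, Corner: 1


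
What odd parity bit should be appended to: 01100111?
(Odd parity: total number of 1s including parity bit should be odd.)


Number of 1s in data: 5
Parity bit: 0

0


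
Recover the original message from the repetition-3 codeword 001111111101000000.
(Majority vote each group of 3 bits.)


Groups: 001, 111, 111, 101, 000, 000
Majority votes: 011100

011100


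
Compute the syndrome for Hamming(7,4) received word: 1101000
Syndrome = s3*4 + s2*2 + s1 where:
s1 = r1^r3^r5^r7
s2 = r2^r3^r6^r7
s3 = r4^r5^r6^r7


s1=1, s2=1, s3=1

Syndrome = 7 (error at position 7)


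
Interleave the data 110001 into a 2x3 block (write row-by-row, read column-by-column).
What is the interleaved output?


Matrix:
  110
  001
Read columns: 101001

101001


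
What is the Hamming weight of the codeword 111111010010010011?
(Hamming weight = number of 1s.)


Counting 1s in 111111010010010011

11


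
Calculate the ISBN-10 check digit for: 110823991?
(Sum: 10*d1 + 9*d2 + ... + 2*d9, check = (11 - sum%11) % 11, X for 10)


Weighted sum: 167
167 mod 11 = 2

Check digit: 9


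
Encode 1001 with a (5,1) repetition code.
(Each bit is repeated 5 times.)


Each bit -> 5 copies

11111000000000011111


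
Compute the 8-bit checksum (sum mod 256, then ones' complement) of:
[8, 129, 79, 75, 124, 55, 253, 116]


Sum = 839 mod 256 = 71
Complement = 184

184


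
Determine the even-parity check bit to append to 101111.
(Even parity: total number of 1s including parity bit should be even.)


Number of 1s in data: 5
Parity bit: 1

1


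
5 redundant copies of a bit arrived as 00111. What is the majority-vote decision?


Ones: 3 out of 5
Threshold: 3

1 (3/5 voted 1)


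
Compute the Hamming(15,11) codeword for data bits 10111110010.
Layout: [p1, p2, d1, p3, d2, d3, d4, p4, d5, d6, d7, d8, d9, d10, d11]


Parity bits: p1=0, p2=0, p3=1, p4=0

001101101110010


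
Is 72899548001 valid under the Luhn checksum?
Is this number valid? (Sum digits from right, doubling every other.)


Luhn sum = 50
50 mod 10 = 0

Valid (Luhn sum mod 10 = 0)


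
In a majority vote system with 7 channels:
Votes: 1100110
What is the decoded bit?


Ones: 4 out of 7
Threshold: 4

1 (4/7 voted 1)


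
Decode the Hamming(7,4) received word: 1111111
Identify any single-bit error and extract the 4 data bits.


Syndrome = 0: no error detected

Data: 1111 (no errors)


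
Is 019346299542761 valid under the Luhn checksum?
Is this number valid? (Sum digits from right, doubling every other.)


Luhn sum = 64
64 mod 10 = 4

Invalid (Luhn sum mod 10 = 4)


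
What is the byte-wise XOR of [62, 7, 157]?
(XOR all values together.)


XOR chain: 62 ^ 7 ^ 157 = 164

164


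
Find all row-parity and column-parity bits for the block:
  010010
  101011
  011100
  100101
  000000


Row parities: 00110
Column parities: 000000

Row P: 00110, Col P: 000000, Corner: 0


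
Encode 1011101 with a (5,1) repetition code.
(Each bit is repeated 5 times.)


Each bit -> 5 copies

11111000001111111111111110000011111


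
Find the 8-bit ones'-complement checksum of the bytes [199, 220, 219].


Sum = 638 mod 256 = 126
Complement = 129

129


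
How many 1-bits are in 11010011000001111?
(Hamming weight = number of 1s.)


Counting 1s in 11010011000001111

9


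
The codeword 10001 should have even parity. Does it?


Number of 1s: 2

Yes, parity is correct (2 ones)


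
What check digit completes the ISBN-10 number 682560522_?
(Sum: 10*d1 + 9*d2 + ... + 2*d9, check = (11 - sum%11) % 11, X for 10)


Weighted sum: 249
249 mod 11 = 7

Check digit: 4


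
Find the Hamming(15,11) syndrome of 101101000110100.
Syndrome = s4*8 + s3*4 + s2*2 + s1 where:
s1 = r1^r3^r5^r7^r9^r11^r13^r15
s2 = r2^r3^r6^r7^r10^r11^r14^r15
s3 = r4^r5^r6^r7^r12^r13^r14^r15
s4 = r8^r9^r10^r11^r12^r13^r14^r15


s1=0, s2=0, s3=1, s4=1

Syndrome = 12 (error at position 12)


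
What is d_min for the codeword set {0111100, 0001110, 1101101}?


Comparing all pairs, minimum distance: 3
Can detect 2 errors, correct 1 errors

3


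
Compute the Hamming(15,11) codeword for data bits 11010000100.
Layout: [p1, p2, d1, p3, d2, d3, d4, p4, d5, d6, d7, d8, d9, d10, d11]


Parity bits: p1=0, p2=0, p3=1, p4=1

001110110000100


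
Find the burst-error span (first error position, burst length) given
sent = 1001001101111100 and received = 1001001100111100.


XOR: 0000000001000000

Burst at position 9, length 1


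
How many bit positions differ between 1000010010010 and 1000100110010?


XOR: 0000110100000
Count of 1s: 3

3


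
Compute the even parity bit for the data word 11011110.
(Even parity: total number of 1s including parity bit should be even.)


Number of 1s in data: 6
Parity bit: 0

0


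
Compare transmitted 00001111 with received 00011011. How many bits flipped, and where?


XOR: 00010100

2 error(s) at position(s): 3, 5


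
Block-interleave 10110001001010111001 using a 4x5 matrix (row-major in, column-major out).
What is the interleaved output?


Matrix:
  10110
  00100
  10101
  11001
Read columns: 10110001111010000011

10110001111010000011


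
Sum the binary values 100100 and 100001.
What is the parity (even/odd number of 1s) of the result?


100100 = 36
100001 = 33
Sum = 69 = 1000101
1s count = 3

odd parity (3 ones in 1000101)


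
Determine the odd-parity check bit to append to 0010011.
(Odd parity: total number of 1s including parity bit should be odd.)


Number of 1s in data: 3
Parity bit: 0

0


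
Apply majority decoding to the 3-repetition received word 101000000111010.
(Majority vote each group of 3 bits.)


Groups: 101, 000, 000, 111, 010
Majority votes: 10010

10010


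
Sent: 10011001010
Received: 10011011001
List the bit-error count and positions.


XOR: 00000010011

3 error(s) at position(s): 6, 9, 10
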